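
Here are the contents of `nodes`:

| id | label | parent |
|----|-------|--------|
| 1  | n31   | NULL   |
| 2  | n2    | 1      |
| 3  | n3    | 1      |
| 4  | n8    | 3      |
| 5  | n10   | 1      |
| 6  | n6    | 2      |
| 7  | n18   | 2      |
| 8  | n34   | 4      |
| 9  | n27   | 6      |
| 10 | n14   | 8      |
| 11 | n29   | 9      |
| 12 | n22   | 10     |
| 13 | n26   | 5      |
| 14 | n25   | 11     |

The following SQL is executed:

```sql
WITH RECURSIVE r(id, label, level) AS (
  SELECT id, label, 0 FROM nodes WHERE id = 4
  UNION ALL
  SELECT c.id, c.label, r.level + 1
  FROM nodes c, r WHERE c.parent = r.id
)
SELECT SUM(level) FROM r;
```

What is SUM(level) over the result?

Base: id=4 (n8) at level 0.
Iteration 1: rows with parent in {4} -> n34 (id 8, level 1).
Iteration 2: rows with parent in {8} -> n14 (id 10, level 2).
Iteration 3: rows with parent in {10} -> n22 (id 12, level 3).
Iteration 4: no rows with parent in {12}; recursion stops.
SUM(level) = 0 + 1 + 2 + 3 = 6.

6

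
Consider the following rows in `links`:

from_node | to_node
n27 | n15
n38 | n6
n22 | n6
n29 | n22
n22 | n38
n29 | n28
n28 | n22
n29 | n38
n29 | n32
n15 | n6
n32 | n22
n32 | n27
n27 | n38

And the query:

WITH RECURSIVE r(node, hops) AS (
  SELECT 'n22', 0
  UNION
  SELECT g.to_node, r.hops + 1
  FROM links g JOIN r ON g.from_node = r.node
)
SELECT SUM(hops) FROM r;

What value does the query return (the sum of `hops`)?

Base: (n22, hops=0).
Iteration 1: edges from {n22} -> (n38, hops=1), (n6, hops=1).
Iteration 2: edges from {n38,n6} -> (n6, hops=2).
Iteration 3: no outgoing edges from {n6}; recursion stops.
SUM(hops) = 0 + 1 + 1 + 2 = 4.

4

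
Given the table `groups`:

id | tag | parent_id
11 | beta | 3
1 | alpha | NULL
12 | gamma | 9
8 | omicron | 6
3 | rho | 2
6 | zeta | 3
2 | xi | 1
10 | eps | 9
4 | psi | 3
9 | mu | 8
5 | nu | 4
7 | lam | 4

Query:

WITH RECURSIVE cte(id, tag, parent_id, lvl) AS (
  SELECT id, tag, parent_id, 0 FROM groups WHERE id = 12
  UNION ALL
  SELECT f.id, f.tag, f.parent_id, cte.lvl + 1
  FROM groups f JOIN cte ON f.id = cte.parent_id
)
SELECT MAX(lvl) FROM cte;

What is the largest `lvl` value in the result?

Base: id=12 (gamma), parent_id=9, lvl 0.
Iteration 1: join on id=9 -> mu (id 9, parent_id=8, lvl 1).
Iteration 2: join on id=8 -> omicron (id 8, parent_id=6, lvl 2).
Iteration 3: join on id=6 -> zeta (id 6, parent_id=3, lvl 3).
Iteration 4: join on id=3 -> rho (id 3, parent_id=2, lvl 4).
Iteration 5: join on id=2 -> xi (id 2, parent_id=1, lvl 5).
Iteration 6: join on id=1 -> alpha (id 1, parent_id=NULL, lvl 6).
Iteration 7: parent_id is NULL; no match; recursion stops.
lvl values: 0, 1, 2, 3, 4, 5, 6; the maximum is 6.

6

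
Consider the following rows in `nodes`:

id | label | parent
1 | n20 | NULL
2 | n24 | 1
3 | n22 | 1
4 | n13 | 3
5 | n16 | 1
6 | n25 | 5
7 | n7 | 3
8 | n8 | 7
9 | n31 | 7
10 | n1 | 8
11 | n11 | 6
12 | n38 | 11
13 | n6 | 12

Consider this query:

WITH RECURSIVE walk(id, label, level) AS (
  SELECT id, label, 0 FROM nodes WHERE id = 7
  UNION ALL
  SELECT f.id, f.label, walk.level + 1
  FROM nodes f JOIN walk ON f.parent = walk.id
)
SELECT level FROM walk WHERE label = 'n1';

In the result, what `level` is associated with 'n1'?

2

Base: id=7 (n7) at level 0.
Iteration 1: rows with parent in {7} -> n8 (id 8, level 1), n31 (id 9, level 1).
Iteration 2: rows with parent in {8,9} -> n1 (id 10, level 2).
Iteration 3: no rows with parent in {10}; recursion stops.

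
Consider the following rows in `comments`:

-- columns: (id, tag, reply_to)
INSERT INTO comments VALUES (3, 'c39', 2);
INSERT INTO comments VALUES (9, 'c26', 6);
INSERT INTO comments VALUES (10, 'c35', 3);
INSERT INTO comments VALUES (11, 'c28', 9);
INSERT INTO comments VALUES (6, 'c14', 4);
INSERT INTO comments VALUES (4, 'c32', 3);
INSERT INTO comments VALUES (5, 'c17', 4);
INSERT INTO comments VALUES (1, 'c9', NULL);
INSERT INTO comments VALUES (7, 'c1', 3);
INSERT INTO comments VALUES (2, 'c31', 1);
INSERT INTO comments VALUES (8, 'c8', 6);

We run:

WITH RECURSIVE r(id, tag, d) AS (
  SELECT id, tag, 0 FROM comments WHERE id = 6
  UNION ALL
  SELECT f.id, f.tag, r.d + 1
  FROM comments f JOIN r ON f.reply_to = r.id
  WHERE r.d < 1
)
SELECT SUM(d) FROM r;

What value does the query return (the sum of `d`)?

2

Base: id=6 (c14) at d 0.
Iteration 1: rows with reply_to in {6} -> c8 (id 8, d 1), c26 (id 9, d 1).
Iteration 2: d < 1 fails for all current rows; recursion stops.
SUM(d) = 0 + 1 + 1 = 2.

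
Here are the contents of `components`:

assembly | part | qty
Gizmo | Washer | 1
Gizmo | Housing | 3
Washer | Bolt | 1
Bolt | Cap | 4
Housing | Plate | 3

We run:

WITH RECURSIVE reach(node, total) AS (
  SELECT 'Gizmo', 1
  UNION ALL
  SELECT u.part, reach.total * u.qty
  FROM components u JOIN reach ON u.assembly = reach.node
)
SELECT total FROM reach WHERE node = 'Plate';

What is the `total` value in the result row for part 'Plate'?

Base: (Gizmo, total=1).
Iteration 1: components of {Gizmo} -> Housing = 1*3 = 3, Washer = 1*1 = 1.
Iteration 2: components of {Housing,Washer} -> Bolt = 1*1 = 1, Plate = 3*3 = 9.
Iteration 3: components of {Bolt,Plate} -> Cap = 1*4 = 4.
Iteration 4: no further components; recursion stops.

9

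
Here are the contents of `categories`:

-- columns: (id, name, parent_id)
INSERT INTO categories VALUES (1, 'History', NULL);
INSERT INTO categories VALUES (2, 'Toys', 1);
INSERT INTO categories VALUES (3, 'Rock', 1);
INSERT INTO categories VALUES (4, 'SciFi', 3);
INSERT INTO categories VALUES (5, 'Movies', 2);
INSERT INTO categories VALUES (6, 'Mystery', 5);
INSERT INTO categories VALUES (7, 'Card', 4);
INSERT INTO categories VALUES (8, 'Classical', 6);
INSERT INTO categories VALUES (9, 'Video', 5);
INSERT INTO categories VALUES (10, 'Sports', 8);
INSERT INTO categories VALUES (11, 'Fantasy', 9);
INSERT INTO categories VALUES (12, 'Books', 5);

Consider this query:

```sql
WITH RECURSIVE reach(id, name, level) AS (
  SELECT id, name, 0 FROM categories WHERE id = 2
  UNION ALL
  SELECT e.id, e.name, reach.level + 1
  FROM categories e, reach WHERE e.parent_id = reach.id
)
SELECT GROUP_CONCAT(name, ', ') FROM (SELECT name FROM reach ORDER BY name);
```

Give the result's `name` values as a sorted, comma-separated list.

Books, Classical, Fantasy, Movies, Mystery, Sports, Toys, Video

Base: id=2 (Toys) at level 0.
Iteration 1: rows with parent_id in {2} -> Movies (id 5, level 1).
Iteration 2: rows with parent_id in {5} -> Mystery (id 6, level 2), Video (id 9, level 2), Books (id 12, level 2).
Iteration 3: rows with parent_id in {6,9,12} -> Classical (id 8, level 3), Fantasy (id 11, level 3).
Iteration 4: rows with parent_id in {8,11} -> Sports (id 10, level 4).
Iteration 5: no rows with parent_id in {10}; recursion stops.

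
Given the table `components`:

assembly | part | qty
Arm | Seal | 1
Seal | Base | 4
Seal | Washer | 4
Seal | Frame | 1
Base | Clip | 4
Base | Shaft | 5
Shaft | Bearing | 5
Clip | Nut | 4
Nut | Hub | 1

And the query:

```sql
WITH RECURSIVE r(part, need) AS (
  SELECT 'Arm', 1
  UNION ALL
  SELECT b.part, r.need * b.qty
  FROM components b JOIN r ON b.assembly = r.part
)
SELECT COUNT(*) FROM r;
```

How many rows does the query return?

10

Base: (Arm, need=1).
Iteration 1: components of {Arm} -> Seal = 1*1 = 1.
Iteration 2: components of {Seal} -> Base = 1*4 = 4, Frame = 1*1 = 1, Washer = 1*4 = 4.
Iteration 3: components of {Base,Frame,Washer} -> Clip = 4*4 = 16, Shaft = 4*5 = 20.
Iteration 4: components of {Clip,Shaft} -> Bearing = 20*5 = 100, Nut = 16*4 = 64.
Iteration 5: components of {Bearing,Nut} -> Hub = 64*1 = 64.
Iteration 6: no further components; recursion stops.
Total rows emitted: 10.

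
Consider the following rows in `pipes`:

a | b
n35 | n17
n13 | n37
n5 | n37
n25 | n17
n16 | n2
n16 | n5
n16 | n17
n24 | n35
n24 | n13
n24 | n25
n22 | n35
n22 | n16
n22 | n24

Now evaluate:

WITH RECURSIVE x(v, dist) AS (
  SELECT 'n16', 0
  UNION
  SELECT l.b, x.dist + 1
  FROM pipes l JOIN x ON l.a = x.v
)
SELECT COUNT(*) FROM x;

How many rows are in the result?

Base: (n16, dist=0).
Iteration 1: edges from {n16} -> (n17, dist=1), (n2, dist=1), (n5, dist=1).
Iteration 2: edges from {n17,n2,n5} -> (n37, dist=2).
Iteration 3: no outgoing edges from {n37}; recursion stops.
Total rows emitted: 5.

5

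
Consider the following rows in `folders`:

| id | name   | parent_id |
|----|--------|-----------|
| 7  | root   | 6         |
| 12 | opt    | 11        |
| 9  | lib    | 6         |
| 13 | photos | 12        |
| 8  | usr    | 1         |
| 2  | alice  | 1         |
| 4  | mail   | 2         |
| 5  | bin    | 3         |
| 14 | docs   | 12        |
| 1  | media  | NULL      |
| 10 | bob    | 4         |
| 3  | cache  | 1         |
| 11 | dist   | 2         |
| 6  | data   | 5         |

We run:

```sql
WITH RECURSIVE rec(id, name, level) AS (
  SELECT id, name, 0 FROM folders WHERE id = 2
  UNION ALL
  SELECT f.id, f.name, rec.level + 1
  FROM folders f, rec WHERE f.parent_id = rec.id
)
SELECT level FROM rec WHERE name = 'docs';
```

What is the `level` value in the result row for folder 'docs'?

3

Base: id=2 (alice) at level 0.
Iteration 1: rows with parent_id in {2} -> mail (id 4, level 1), dist (id 11, level 1).
Iteration 2: rows with parent_id in {4,11} -> bob (id 10, level 2), opt (id 12, level 2).
Iteration 3: rows with parent_id in {10,12} -> photos (id 13, level 3), docs (id 14, level 3).
Iteration 4: no rows with parent_id in {13,14}; recursion stops.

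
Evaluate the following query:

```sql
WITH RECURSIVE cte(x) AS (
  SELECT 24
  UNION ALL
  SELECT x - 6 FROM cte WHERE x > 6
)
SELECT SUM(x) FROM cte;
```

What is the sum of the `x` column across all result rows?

Base: x=24.
Iteration 1: 24 > 6 holds -> x = 24 - 6 = 18.
Iteration 2: 18 > 6 holds -> x = 18 - 6 = 12.
Iteration 3: 12 > 6 holds -> x = 12 - 6 = 6.
Iteration 4: 6 > 6 fails; recursion stops.
SUM(x) = 24 + 18 + 12 + 6 = 60.

60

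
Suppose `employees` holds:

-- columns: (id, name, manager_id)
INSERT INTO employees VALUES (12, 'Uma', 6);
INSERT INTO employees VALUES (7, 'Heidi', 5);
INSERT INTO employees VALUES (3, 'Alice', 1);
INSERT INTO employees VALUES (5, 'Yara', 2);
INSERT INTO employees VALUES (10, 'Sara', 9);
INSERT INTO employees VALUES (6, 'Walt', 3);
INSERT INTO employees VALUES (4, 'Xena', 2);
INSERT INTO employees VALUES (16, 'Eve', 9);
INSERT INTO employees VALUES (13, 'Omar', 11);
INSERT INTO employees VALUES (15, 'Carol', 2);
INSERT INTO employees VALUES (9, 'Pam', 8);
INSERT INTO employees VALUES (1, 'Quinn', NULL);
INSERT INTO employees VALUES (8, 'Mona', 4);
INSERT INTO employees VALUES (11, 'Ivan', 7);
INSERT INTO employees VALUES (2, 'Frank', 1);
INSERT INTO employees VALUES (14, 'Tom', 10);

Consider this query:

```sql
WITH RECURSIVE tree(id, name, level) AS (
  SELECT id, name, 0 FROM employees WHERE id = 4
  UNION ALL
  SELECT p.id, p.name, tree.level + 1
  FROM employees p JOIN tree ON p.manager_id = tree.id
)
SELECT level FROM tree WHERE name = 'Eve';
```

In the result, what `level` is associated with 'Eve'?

Base: id=4 (Xena) at level 0.
Iteration 1: rows with manager_id in {4} -> Mona (id 8, level 1).
Iteration 2: rows with manager_id in {8} -> Pam (id 9, level 2).
Iteration 3: rows with manager_id in {9} -> Sara (id 10, level 3), Eve (id 16, level 3).
Iteration 4: rows with manager_id in {10,16} -> Tom (id 14, level 4).
Iteration 5: no rows with manager_id in {14}; recursion stops.

3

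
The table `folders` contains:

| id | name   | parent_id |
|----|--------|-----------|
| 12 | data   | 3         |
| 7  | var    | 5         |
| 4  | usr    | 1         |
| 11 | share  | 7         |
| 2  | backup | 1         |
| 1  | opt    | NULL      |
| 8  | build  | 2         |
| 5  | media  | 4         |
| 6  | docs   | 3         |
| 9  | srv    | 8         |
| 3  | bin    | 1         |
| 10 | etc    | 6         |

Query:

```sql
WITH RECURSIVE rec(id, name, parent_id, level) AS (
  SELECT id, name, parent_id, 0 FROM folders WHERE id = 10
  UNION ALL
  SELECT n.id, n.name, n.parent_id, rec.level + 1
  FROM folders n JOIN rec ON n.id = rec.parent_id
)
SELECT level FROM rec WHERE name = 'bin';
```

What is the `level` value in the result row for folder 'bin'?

2

Base: id=10 (etc), parent_id=6, level 0.
Iteration 1: join on id=6 -> docs (id 6, parent_id=3, level 1).
Iteration 2: join on id=3 -> bin (id 3, parent_id=1, level 2).
Iteration 3: join on id=1 -> opt (id 1, parent_id=NULL, level 3).
Iteration 4: parent_id is NULL; no match; recursion stops.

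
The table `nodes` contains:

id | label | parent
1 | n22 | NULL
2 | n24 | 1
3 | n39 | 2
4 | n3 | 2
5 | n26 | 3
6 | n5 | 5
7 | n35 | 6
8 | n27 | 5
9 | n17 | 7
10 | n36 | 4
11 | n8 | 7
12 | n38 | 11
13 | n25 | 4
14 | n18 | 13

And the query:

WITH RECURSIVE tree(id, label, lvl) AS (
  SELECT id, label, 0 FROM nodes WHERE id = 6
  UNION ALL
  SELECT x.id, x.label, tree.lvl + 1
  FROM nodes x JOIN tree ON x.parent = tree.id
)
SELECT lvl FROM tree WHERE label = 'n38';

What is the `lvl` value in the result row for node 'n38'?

3

Base: id=6 (n5) at lvl 0.
Iteration 1: rows with parent in {6} -> n35 (id 7, lvl 1).
Iteration 2: rows with parent in {7} -> n17 (id 9, lvl 2), n8 (id 11, lvl 2).
Iteration 3: rows with parent in {9,11} -> n38 (id 12, lvl 3).
Iteration 4: no rows with parent in {12}; recursion stops.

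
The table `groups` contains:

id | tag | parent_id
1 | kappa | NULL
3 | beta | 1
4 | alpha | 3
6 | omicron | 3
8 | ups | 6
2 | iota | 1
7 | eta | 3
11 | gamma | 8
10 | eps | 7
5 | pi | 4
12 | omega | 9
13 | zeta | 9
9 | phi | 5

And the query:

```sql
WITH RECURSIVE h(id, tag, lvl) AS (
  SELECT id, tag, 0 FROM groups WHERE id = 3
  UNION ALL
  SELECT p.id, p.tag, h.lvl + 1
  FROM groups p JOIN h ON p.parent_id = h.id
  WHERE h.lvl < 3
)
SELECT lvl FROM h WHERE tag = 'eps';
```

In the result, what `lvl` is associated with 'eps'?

2

Base: id=3 (beta) at lvl 0.
Iteration 1: rows with parent_id in {3} -> alpha (id 4, lvl 1), omicron (id 6, lvl 1), eta (id 7, lvl 1).
Iteration 2: rows with parent_id in {4,6,7} -> pi (id 5, lvl 2), ups (id 8, lvl 2), eps (id 10, lvl 2).
Iteration 3: rows with parent_id in {5,8,10} -> phi (id 9, lvl 3), gamma (id 11, lvl 3).
Iteration 4: lvl < 3 fails for all current rows; recursion stops.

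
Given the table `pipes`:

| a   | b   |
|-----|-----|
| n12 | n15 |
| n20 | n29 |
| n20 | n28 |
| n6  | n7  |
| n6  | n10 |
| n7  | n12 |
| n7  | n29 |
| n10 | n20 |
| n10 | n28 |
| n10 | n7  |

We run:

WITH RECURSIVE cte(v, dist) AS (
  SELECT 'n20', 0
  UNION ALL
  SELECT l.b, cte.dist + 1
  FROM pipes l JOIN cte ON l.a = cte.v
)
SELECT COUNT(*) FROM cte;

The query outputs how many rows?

3

Base: (n20, dist=0).
Iteration 1: edges from {n20} -> (n28, dist=1), (n29, dist=1).
Iteration 2: no outgoing edges from {n28,n29}; recursion stops.
Total rows emitted: 3.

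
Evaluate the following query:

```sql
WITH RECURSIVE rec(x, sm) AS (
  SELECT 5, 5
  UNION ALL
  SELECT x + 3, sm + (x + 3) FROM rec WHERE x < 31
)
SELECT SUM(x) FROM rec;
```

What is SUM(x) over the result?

Base: x=5, sm=5.
Iteration 1: 5 < 31 holds -> x = 5 + 3 = 8, sm = 5 + 8 = 13.
Iteration 2: 8 < 31 holds -> x = 8 + 3 = 11, sm = 13 + 11 = 24.
Iteration 3: 11 < 31 holds -> x = 11 + 3 = 14, sm = 24 + 14 = 38.
Iteration 4: 14 < 31 holds -> x = 14 + 3 = 17, sm = 38 + 17 = 55.
Iteration 5: 17 < 31 holds -> x = 17 + 3 = 20, sm = 55 + 20 = 75.
Iteration 6: 20 < 31 holds -> x = 20 + 3 = 23, sm = 75 + 23 = 98.
Iteration 7: 23 < 31 holds -> x = 23 + 3 = 26, sm = 98 + 26 = 124.
Iteration 8: 26 < 31 holds -> x = 26 + 3 = 29, sm = 124 + 29 = 153.
Iteration 9: 29 < 31 holds -> x = 29 + 3 = 32, sm = 153 + 32 = 185.
Iteration 10: 32 < 31 fails; recursion stops.
SUM(x) = 5 + 8 + 11 + 14 + 17 + 20 + 23 + 26 + 29 + 32 = 185.

185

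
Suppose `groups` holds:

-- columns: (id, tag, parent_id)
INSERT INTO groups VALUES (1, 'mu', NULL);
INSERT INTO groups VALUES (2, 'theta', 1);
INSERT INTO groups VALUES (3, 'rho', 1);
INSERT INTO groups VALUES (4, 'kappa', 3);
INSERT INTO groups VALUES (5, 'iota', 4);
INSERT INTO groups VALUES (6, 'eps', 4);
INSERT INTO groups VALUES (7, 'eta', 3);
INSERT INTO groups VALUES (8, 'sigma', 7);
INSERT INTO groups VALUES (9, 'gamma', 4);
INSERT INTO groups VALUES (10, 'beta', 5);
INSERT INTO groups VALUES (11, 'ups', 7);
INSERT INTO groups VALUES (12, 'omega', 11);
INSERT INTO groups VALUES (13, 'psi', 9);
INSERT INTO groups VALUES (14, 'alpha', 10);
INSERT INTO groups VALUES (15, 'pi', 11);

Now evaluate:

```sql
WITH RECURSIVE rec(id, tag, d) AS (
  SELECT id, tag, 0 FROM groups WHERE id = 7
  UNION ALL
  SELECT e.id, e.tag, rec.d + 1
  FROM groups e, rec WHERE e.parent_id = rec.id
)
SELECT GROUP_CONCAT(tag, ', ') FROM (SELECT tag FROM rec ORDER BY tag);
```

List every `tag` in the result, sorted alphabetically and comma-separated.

Base: id=7 (eta) at d 0.
Iteration 1: rows with parent_id in {7} -> sigma (id 8, d 1), ups (id 11, d 1).
Iteration 2: rows with parent_id in {8,11} -> omega (id 12, d 2), pi (id 15, d 2).
Iteration 3: no rows with parent_id in {12,15}; recursion stops.

eta, omega, pi, sigma, ups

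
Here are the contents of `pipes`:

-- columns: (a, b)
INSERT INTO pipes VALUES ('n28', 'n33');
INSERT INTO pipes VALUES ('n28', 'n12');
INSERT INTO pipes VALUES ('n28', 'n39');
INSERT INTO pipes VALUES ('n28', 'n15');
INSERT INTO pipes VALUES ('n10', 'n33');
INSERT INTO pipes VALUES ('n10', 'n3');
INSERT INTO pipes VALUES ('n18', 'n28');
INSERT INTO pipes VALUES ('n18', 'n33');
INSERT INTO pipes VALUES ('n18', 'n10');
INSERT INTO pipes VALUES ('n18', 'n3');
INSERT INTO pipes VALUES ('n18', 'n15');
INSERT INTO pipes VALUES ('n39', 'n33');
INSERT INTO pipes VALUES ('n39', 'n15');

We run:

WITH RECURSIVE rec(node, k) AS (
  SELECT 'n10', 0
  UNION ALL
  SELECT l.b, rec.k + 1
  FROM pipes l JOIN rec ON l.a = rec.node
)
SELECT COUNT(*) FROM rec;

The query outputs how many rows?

3

Base: (n10, k=0).
Iteration 1: edges from {n10} -> (n3, k=1), (n33, k=1).
Iteration 2: no outgoing edges from {n3,n33}; recursion stops.
Total rows emitted: 3.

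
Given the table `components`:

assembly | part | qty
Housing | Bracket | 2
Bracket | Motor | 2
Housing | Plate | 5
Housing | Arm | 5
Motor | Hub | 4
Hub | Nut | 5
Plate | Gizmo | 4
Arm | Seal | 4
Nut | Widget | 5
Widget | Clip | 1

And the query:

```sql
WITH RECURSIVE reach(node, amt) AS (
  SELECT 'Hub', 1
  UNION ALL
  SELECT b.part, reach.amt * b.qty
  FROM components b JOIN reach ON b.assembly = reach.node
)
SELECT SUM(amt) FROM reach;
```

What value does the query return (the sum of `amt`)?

Base: (Hub, amt=1).
Iteration 1: components of {Hub} -> Nut = 1*5 = 5.
Iteration 2: components of {Nut} -> Widget = 5*5 = 25.
Iteration 3: components of {Widget} -> Clip = 25*1 = 25.
Iteration 4: no further components; recursion stops.
SUM(amt) = 1 + 5 + 25 + 25 = 56.

56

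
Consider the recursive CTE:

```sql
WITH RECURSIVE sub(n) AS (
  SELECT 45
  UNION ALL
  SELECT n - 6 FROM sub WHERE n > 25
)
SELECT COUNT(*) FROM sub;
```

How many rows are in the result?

Base: n=45.
Iteration 1: 45 > 25 holds -> n = 45 - 6 = 39.
Iteration 2: 39 > 25 holds -> n = 39 - 6 = 33.
Iteration 3: 33 > 25 holds -> n = 33 - 6 = 27.
Iteration 4: 27 > 25 holds -> n = 27 - 6 = 21.
Iteration 5: 21 > 25 fails; recursion stops.
Total rows emitted: 5.

5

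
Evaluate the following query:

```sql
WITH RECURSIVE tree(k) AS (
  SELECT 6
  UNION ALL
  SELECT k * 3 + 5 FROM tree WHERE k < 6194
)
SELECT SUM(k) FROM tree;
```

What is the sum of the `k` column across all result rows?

Base: k=6.
Iteration 1: 6 < 6194 holds -> k = 6 * 3 + 5 = 23.
Iteration 2: 23 < 6194 holds -> k = 23 * 3 + 5 = 74.
Iteration 3: 74 < 6194 holds -> k = 74 * 3 + 5 = 227.
Iteration 4: 227 < 6194 holds -> k = 227 * 3 + 5 = 686.
Iteration 5: 686 < 6194 holds -> k = 686 * 3 + 5 = 2063.
Iteration 6: 2063 < 6194 holds -> k = 2063 * 3 + 5 = 6194.
Iteration 7: 6194 < 6194 fails; recursion stops.
SUM(k) = 6 + 23 + 74 + 227 + 686 + 2063 + 6194 = 9273.

9273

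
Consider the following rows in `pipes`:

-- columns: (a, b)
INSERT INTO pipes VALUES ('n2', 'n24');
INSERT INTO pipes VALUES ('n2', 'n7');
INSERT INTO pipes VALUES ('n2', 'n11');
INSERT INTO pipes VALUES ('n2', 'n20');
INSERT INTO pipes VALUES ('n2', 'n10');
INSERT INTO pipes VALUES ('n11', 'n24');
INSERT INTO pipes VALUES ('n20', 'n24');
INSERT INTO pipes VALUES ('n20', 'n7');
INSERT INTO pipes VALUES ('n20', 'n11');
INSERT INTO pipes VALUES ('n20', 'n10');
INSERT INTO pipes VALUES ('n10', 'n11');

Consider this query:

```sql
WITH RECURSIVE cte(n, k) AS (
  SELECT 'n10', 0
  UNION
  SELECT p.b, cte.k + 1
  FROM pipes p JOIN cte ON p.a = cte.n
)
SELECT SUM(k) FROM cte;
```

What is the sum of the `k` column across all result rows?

Base: (n10, k=0).
Iteration 1: edges from {n10} -> (n11, k=1).
Iteration 2: edges from {n11} -> (n24, k=2).
Iteration 3: no outgoing edges from {n24}; recursion stops.
SUM(k) = 0 + 1 + 2 = 3.

3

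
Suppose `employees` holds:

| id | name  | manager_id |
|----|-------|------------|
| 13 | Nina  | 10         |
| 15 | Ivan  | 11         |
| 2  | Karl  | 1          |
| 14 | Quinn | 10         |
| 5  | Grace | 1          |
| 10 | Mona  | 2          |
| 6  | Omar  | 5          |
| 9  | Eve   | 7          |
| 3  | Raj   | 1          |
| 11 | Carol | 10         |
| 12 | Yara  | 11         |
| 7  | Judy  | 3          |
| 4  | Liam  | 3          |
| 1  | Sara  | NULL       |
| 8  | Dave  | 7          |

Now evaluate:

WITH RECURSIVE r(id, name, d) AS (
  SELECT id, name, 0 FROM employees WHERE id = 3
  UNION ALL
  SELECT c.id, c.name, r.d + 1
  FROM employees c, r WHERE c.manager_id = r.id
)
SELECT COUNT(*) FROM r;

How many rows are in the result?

Base: id=3 (Raj) at d 0.
Iteration 1: rows with manager_id in {3} -> Liam (id 4, d 1), Judy (id 7, d 1).
Iteration 2: rows with manager_id in {4,7} -> Dave (id 8, d 2), Eve (id 9, d 2).
Iteration 3: no rows with manager_id in {8,9}; recursion stops.
Total rows emitted: 5.

5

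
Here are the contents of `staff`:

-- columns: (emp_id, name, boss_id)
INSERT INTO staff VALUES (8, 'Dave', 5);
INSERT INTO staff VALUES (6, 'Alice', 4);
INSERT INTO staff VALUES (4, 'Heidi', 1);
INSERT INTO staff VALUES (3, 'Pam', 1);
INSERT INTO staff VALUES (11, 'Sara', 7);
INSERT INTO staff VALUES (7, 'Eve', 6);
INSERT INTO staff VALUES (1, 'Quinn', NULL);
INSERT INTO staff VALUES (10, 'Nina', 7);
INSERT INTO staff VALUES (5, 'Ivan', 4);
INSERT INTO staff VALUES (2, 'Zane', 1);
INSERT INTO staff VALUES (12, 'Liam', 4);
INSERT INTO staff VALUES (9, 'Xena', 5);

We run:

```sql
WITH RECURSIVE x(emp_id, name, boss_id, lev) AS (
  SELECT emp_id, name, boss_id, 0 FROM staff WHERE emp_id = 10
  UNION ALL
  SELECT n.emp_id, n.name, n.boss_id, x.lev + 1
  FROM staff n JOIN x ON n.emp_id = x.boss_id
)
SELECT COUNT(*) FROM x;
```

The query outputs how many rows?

5

Base: emp_id=10 (Nina), boss_id=7, lev 0.
Iteration 1: join on emp_id=7 -> Eve (id 7, boss_id=6, lev 1).
Iteration 2: join on emp_id=6 -> Alice (id 6, boss_id=4, lev 2).
Iteration 3: join on emp_id=4 -> Heidi (id 4, boss_id=1, lev 3).
Iteration 4: join on emp_id=1 -> Quinn (id 1, boss_id=NULL, lev 4).
Iteration 5: boss_id is NULL; no match; recursion stops.
Total rows emitted: 5.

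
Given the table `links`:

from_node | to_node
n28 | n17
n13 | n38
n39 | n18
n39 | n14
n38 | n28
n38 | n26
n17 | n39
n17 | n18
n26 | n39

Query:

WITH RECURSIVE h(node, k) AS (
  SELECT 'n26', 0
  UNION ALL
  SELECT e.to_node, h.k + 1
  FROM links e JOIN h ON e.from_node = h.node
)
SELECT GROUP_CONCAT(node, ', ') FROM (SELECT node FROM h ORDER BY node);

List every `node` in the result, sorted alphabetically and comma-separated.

Base: (n26, k=0).
Iteration 1: edges from {n26} -> (n39, k=1).
Iteration 2: edges from {n39} -> (n14, k=2), (n18, k=2).
Iteration 3: no outgoing edges from {n14,n18}; recursion stops.

n14, n18, n26, n39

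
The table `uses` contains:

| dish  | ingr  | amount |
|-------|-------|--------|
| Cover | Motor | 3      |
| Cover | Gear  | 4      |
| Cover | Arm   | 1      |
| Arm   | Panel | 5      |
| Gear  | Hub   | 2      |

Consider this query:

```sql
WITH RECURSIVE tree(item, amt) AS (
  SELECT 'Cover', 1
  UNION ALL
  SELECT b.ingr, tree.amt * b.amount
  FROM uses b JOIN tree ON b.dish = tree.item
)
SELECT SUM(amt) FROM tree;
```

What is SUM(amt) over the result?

Base: (Cover, amt=1).
Iteration 1: components of {Cover} -> Arm = 1*1 = 1, Gear = 1*4 = 4, Motor = 1*3 = 3.
Iteration 2: components of {Arm,Gear,Motor} -> Hub = 4*2 = 8, Panel = 1*5 = 5.
Iteration 3: no further components; recursion stops.
SUM(amt) = 1 + 3 + 4 + 1 + 8 + 5 = 22.

22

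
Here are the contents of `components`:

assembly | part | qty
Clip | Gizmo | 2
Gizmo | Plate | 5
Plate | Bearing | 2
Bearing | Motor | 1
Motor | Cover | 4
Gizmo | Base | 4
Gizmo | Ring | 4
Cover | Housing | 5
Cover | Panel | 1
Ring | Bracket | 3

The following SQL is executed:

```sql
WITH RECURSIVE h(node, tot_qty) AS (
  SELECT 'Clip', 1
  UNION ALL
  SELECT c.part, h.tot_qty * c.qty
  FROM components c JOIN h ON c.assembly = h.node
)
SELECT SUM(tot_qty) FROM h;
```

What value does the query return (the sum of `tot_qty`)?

653

Base: (Clip, tot_qty=1).
Iteration 1: components of {Clip} -> Gizmo = 1*2 = 2.
Iteration 2: components of {Gizmo} -> Base = 2*4 = 8, Plate = 2*5 = 10, Ring = 2*4 = 8.
Iteration 3: components of {Base,Plate,Ring} -> Bearing = 10*2 = 20, Bracket = 8*3 = 24.
Iteration 4: components of {Bearing,Bracket} -> Motor = 20*1 = 20.
Iteration 5: components of {Motor} -> Cover = 20*4 = 80.
Iteration 6: components of {Cover} -> Housing = 80*5 = 400, Panel = 80*1 = 80.
Iteration 7: no further components; recursion stops.
SUM(tot_qty) = 1 + 2 + 10 + 8 + 8 + 20 + 24 + 20 + 80 + 400 + 80 = 653.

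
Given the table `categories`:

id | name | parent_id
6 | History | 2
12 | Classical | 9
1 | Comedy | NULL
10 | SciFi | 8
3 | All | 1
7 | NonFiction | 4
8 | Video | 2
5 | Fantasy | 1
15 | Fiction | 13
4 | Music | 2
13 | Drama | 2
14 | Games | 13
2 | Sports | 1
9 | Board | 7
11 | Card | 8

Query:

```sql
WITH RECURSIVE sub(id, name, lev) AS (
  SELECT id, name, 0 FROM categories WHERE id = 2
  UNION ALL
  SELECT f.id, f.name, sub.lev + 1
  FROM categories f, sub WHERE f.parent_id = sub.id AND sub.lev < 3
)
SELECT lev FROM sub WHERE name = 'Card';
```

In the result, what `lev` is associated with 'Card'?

Base: id=2 (Sports) at lev 0.
Iteration 1: rows with parent_id in {2} -> Music (id 4, lev 1), History (id 6, lev 1), Video (id 8, lev 1), Drama (id 13, lev 1).
Iteration 2: rows with parent_id in {4,6,8,13} -> NonFiction (id 7, lev 2), SciFi (id 10, lev 2), Card (id 11, lev 2), Games (id 14, lev 2), Fiction (id 15, lev 2).
Iteration 3: rows with parent_id in {7,10,11,14,15} -> Board (id 9, lev 3).
Iteration 4: lev < 3 fails for all current rows; recursion stops.

2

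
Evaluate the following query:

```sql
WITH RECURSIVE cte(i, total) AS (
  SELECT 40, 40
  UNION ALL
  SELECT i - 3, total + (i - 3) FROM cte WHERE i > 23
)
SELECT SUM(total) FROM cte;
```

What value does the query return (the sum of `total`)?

952

Base: i=40, total=40.
Iteration 1: 40 > 23 holds -> i = 40 - 3 = 37, total = 40 + 37 = 77.
Iteration 2: 37 > 23 holds -> i = 37 - 3 = 34, total = 77 + 34 = 111.
Iteration 3: 34 > 23 holds -> i = 34 - 3 = 31, total = 111 + 31 = 142.
Iteration 4: 31 > 23 holds -> i = 31 - 3 = 28, total = 142 + 28 = 170.
Iteration 5: 28 > 23 holds -> i = 28 - 3 = 25, total = 170 + 25 = 195.
Iteration 6: 25 > 23 holds -> i = 25 - 3 = 22, total = 195 + 22 = 217.
Iteration 7: 22 > 23 fails; recursion stops.
SUM(total) = 40 + 77 + 111 + 142 + 170 + 195 + 217 = 952.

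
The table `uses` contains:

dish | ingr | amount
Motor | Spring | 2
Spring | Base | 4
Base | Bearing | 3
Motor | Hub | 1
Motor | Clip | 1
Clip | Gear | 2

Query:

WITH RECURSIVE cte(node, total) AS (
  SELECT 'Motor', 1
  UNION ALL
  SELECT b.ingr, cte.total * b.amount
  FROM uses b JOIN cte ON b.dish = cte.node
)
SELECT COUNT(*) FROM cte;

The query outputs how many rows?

Base: (Motor, total=1).
Iteration 1: components of {Motor} -> Clip = 1*1 = 1, Hub = 1*1 = 1, Spring = 1*2 = 2.
Iteration 2: components of {Clip,Hub,Spring} -> Base = 2*4 = 8, Gear = 1*2 = 2.
Iteration 3: components of {Base,Gear} -> Bearing = 8*3 = 24.
Iteration 4: no further components; recursion stops.
Total rows emitted: 7.

7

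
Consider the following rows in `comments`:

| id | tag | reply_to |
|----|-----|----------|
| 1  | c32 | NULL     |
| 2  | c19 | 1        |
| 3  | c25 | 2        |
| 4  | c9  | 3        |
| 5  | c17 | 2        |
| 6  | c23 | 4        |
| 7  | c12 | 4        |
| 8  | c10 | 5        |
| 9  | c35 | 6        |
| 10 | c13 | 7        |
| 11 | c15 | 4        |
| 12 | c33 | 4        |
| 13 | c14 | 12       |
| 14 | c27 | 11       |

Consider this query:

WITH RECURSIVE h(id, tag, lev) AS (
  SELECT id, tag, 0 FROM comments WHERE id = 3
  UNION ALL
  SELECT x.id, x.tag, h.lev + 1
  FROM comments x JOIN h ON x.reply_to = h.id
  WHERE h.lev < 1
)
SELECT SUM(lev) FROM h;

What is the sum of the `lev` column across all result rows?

Base: id=3 (c25) at lev 0.
Iteration 1: rows with reply_to in {3} -> c9 (id 4, lev 1).
Iteration 2: lev < 1 fails for all current rows; recursion stops.
SUM(lev) = 0 + 1 = 1.

1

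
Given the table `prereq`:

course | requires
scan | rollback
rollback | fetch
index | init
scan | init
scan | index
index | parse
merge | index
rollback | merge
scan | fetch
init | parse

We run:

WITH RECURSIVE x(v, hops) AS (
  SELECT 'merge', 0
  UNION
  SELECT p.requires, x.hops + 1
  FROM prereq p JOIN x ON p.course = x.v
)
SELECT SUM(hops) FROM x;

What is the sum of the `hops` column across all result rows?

8

Base: (merge, hops=0).
Iteration 1: edges from {merge} -> (index, hops=1).
Iteration 2: edges from {index} -> (init, hops=2), (parse, hops=2).
Iteration 3: edges from {init,parse} -> (parse, hops=3).
Iteration 4: no outgoing edges from {parse}; recursion stops.
SUM(hops) = 0 + 1 + 2 + 2 + 3 = 8.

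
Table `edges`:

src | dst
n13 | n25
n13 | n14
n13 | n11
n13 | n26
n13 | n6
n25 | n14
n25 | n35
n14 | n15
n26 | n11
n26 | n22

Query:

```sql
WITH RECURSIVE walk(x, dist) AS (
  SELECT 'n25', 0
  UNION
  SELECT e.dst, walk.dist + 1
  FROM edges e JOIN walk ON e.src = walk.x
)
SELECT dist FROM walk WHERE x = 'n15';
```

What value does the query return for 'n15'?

Base: (n25, dist=0).
Iteration 1: edges from {n25} -> (n14, dist=1), (n35, dist=1).
Iteration 2: edges from {n14,n35} -> (n15, dist=2).
Iteration 3: no outgoing edges from {n15}; recursion stops.

2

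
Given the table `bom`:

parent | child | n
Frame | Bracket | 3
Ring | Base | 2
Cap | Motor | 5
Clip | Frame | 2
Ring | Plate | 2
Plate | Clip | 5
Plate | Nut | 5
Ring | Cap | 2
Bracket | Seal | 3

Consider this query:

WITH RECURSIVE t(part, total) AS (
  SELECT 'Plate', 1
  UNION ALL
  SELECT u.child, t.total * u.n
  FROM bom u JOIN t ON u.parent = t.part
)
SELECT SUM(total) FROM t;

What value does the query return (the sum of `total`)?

141

Base: (Plate, total=1).
Iteration 1: components of {Plate} -> Clip = 1*5 = 5, Nut = 1*5 = 5.
Iteration 2: components of {Clip,Nut} -> Frame = 5*2 = 10.
Iteration 3: components of {Frame} -> Bracket = 10*3 = 30.
Iteration 4: components of {Bracket} -> Seal = 30*3 = 90.
Iteration 5: no further components; recursion stops.
SUM(total) = 1 + 5 + 5 + 10 + 30 + 90 = 141.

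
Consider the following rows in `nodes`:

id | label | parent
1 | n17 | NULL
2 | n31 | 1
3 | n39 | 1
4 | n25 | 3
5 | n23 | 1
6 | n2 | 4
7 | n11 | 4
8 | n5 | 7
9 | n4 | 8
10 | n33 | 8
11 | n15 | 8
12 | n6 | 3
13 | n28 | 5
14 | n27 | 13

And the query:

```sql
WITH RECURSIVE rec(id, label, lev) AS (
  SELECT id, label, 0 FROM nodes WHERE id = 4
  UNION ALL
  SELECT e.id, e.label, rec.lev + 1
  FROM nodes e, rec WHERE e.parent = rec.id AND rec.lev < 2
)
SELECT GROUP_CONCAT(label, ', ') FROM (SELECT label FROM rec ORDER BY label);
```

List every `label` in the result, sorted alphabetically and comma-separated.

n11, n2, n25, n5

Base: id=4 (n25) at lev 0.
Iteration 1: rows with parent in {4} -> n2 (id 6, lev 1), n11 (id 7, lev 1).
Iteration 2: rows with parent in {6,7} -> n5 (id 8, lev 2).
Iteration 3: lev < 2 fails for all current rows; recursion stops.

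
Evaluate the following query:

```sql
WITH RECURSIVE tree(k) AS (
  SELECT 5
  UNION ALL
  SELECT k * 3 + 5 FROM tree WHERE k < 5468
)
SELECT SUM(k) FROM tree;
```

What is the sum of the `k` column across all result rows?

24580

Base: k=5.
Iteration 1: 5 < 5468 holds -> k = 5 * 3 + 5 = 20.
Iteration 2: 20 < 5468 holds -> k = 20 * 3 + 5 = 65.
Iteration 3: 65 < 5468 holds -> k = 65 * 3 + 5 = 200.
Iteration 4: 200 < 5468 holds -> k = 200 * 3 + 5 = 605.
Iteration 5: 605 < 5468 holds -> k = 605 * 3 + 5 = 1820.
Iteration 6: 1820 < 5468 holds -> k = 1820 * 3 + 5 = 5465.
Iteration 7: 5465 < 5468 holds -> k = 5465 * 3 + 5 = 16400.
Iteration 8: 16400 < 5468 fails; recursion stops.
SUM(k) = 5 + 20 + 65 + 200 + 605 + 1820 + 5465 + 16400 = 24580.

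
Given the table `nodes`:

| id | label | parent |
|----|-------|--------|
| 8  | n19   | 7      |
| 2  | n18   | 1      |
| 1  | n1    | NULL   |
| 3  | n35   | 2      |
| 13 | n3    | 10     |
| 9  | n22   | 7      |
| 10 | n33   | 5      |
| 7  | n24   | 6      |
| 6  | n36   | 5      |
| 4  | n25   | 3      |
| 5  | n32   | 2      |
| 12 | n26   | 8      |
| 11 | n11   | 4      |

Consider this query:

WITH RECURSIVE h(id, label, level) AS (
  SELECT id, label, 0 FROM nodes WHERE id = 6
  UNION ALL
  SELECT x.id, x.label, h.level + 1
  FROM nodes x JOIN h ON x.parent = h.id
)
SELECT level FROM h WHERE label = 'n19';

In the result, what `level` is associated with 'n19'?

Base: id=6 (n36) at level 0.
Iteration 1: rows with parent in {6} -> n24 (id 7, level 1).
Iteration 2: rows with parent in {7} -> n19 (id 8, level 2), n22 (id 9, level 2).
Iteration 3: rows with parent in {8,9} -> n26 (id 12, level 3).
Iteration 4: no rows with parent in {12}; recursion stops.

2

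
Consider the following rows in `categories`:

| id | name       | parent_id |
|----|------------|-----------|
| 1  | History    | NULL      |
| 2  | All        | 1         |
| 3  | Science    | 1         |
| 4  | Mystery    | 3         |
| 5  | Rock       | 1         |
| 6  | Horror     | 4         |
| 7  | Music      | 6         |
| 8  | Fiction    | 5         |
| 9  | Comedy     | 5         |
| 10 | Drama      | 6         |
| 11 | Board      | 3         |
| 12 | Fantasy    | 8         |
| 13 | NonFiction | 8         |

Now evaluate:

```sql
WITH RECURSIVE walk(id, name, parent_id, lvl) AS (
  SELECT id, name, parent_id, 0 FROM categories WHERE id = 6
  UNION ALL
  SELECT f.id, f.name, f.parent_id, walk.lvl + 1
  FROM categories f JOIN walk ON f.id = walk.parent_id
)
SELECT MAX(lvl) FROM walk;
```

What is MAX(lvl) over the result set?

Base: id=6 (Horror), parent_id=4, lvl 0.
Iteration 1: join on id=4 -> Mystery (id 4, parent_id=3, lvl 1).
Iteration 2: join on id=3 -> Science (id 3, parent_id=1, lvl 2).
Iteration 3: join on id=1 -> History (id 1, parent_id=NULL, lvl 3).
Iteration 4: parent_id is NULL; no match; recursion stops.
lvl values: 0, 1, 2, 3; the maximum is 3.

3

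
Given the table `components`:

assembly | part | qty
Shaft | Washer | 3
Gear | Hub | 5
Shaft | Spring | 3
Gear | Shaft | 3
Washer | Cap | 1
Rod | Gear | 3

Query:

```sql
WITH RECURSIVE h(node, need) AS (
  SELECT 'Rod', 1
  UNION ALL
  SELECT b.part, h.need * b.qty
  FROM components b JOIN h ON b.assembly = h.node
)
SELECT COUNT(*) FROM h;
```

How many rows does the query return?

Base: (Rod, need=1).
Iteration 1: components of {Rod} -> Gear = 1*3 = 3.
Iteration 2: components of {Gear} -> Hub = 3*5 = 15, Shaft = 3*3 = 9.
Iteration 3: components of {Hub,Shaft} -> Spring = 9*3 = 27, Washer = 9*3 = 27.
Iteration 4: components of {Spring,Washer} -> Cap = 27*1 = 27.
Iteration 5: no further components; recursion stops.
Total rows emitted: 7.

7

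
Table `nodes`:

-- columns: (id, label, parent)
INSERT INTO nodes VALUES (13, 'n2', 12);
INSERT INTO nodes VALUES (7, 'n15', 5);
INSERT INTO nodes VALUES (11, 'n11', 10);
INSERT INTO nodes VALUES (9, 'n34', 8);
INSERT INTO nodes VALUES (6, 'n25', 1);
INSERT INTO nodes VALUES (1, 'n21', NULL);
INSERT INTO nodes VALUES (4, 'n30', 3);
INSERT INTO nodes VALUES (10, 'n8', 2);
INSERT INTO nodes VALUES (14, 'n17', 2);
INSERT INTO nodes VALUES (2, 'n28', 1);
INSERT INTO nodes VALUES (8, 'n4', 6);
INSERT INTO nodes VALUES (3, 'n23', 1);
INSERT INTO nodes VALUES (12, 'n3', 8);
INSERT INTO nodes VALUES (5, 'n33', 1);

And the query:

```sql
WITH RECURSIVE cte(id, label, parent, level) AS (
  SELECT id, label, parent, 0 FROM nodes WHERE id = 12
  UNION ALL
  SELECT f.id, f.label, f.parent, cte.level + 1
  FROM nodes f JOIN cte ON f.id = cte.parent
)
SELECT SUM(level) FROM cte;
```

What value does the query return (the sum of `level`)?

Base: id=12 (n3), parent=8, level 0.
Iteration 1: join on id=8 -> n4 (id 8, parent=6, level 1).
Iteration 2: join on id=6 -> n25 (id 6, parent=1, level 2).
Iteration 3: join on id=1 -> n21 (id 1, parent=NULL, level 3).
Iteration 4: parent is NULL; no match; recursion stops.
SUM(level) = 0 + 1 + 2 + 3 = 6.

6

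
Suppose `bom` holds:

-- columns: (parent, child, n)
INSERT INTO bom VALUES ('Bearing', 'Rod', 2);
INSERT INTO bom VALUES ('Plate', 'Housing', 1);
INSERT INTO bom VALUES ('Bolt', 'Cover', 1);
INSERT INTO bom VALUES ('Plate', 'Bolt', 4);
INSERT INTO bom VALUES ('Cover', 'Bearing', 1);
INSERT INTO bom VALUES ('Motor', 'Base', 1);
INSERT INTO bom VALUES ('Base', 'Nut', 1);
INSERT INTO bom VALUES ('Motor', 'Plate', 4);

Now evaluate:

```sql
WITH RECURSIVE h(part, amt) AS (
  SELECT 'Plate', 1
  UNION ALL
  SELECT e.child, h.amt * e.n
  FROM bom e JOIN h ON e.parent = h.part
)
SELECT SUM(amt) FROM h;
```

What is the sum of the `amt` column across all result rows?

Base: (Plate, amt=1).
Iteration 1: components of {Plate} -> Bolt = 1*4 = 4, Housing = 1*1 = 1.
Iteration 2: components of {Bolt,Housing} -> Cover = 4*1 = 4.
Iteration 3: components of {Cover} -> Bearing = 4*1 = 4.
Iteration 4: components of {Bearing} -> Rod = 4*2 = 8.
Iteration 5: no further components; recursion stops.
SUM(amt) = 1 + 4 + 1 + 4 + 4 + 8 = 22.

22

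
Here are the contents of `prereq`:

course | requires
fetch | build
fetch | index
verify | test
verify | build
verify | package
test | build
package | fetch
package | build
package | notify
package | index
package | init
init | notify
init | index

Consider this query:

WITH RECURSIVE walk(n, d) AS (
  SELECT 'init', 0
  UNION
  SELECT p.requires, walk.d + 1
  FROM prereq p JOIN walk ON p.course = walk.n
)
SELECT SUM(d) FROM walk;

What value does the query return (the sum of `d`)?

2

Base: (init, d=0).
Iteration 1: edges from {init} -> (index, d=1), (notify, d=1).
Iteration 2: no outgoing edges from {index,notify}; recursion stops.
SUM(d) = 0 + 1 + 1 = 2.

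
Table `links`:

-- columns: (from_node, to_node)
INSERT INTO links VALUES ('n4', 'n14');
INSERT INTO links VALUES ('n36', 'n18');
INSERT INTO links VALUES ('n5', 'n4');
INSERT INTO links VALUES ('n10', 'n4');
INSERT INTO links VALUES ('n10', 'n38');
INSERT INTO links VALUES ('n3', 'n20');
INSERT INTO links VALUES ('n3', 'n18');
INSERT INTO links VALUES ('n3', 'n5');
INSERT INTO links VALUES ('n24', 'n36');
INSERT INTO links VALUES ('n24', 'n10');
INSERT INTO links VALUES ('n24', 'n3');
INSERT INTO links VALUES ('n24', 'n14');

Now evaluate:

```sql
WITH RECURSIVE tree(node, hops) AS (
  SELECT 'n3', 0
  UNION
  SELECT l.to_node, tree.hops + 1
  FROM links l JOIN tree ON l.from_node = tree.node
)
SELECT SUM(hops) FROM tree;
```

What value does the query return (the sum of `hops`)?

8

Base: (n3, hops=0).
Iteration 1: edges from {n3} -> (n18, hops=1), (n20, hops=1), (n5, hops=1).
Iteration 2: edges from {n18,n20,n5} -> (n4, hops=2).
Iteration 3: edges from {n4} -> (n14, hops=3).
Iteration 4: no outgoing edges from {n14}; recursion stops.
SUM(hops) = 0 + 1 + 1 + 1 + 2 + 3 = 8.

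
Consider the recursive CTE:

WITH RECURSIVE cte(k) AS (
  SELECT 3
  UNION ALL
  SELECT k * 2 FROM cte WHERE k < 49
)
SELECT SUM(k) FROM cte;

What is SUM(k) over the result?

189

Base: k=3.
Iteration 1: 3 < 49 holds -> k = 3 * 2 = 6.
Iteration 2: 6 < 49 holds -> k = 6 * 2 = 12.
Iteration 3: 12 < 49 holds -> k = 12 * 2 = 24.
Iteration 4: 24 < 49 holds -> k = 24 * 2 = 48.
Iteration 5: 48 < 49 holds -> k = 48 * 2 = 96.
Iteration 6: 96 < 49 fails; recursion stops.
SUM(k) = 3 + 6 + 12 + 24 + 48 + 96 = 189.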